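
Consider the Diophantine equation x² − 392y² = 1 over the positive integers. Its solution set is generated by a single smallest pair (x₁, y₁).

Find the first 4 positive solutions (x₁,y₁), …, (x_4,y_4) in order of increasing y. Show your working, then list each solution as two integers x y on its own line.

√392 = [19; 1,3,1,38, …], period ℓ=4 (even) → k=3
step 0: (19, 1)  from 19·(1,0) + (0,1)
step 1: (20, 1)  from 1·(19,1) + (1,0)
step 2: (79, 4)  from 3·(20,1) + (19,1)
step 3: (99, 5)  from 1·(79,4) + (20,1)
fundamental: x₁=99, y₁=5  (since 9801 − 392·25 = 1)
k=2:  x_2 = 99·99+392·5·5 = 19601,  y_2 = 99·5+5·99 = 990
k=3:  x_3 = 99·19601+392·5·990 = 3880899,  y_3 = 99·990+5·19601 = 196015
k=4:  x_4 = 99·3880899+392·5·196015 = 768398401,  y_4 = 99·196015+5·3880899 = 38809980

99 5
19601 990
3880899 196015
768398401 38809980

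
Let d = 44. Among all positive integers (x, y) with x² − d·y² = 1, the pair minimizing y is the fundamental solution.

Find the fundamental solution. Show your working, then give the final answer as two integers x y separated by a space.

[6; 1,1,1,2,1,1,1,12] for √44; ℓ=8 ⇒ convergent index 7
i=0: a=6 ⇒ p=6, q=1
…
i=2: a=1 ⇒ p=13, q=2
i=3: a=1 ⇒ p=20, q=3
…
i=6: a=1 ⇒ p=126, q=19
i=7: a=1 ⇒ p=199, q=30
(x₁, y₁) = (199, 30);  199² − 44·30² = 1 ✓

199 30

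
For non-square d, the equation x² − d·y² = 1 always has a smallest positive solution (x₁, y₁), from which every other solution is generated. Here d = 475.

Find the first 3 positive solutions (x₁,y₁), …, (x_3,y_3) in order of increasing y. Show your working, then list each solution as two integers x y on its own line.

57799 2652
6681448801 306565896
772362118440199 35438404443156

d=475: √d = [21; 1,3,1,6,2,6,1,3,1,42] (ℓ=10, even), read p_9/q_9
step 0: (21, 1)  from 21·(1,0) + (0,1)
step 1: (22, 1)  from 1·(21,1) + (1,0)
…
step 6: (10287, 472)  from 6·(1591,73) + (741,34)
step 7: (11878, 545)  from 1·(10287,472) + (1591,73)
step 8: (45921, 2107)  from 3·(11878,545) + (10287,472)
step 9: (57799, 2652)  from 1·(45921,2107) + (11878,545)
fundamental: x₁=57799, y₁=2652  (since 3340724401 − 475·7033104 = 1)
(57799+2652√475)^2 = 6681448801 + 306565896√475
(57799+2652√475)^3 = 772362118440199 + 35438404443156√475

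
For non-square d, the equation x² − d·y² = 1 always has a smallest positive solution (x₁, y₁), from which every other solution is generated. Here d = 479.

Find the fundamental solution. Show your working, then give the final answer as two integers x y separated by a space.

d=479: √d = [21; 1,7,1,3,2,21,2,3,1,7,1,42] (ℓ=12, even), read p_11/q_11
a_0=21:  p_0=21·1+0=21,  q_0=21·0+1=1
a_1=1:  p_1=1·21+1=22,  q_1=1·1+0=1
…
a_3=1:  p_3=1·175+22=197,  q_3=1·8+1=9
a_4=3:  p_4=3·197+175=766,  q_4=3·9+8=35
a_5=2:  p_5=2·766+197=1729,  q_5=2·35+9=79
…
a_7=2:  p_7=2·37075+1729=75879,  q_7=2·1694+79=3467
a_8=3:  p_8=3·75879+37075=264712,  q_8=3·3467+1694=12095
a_9=1:  p_9=1·264712+75879=340591,  q_9=1·12095+3467=15562
a_10=7:  p_10=7·340591+264712=2648849,  q_10=7·15562+12095=121029
a_11=1:  p_11=1·2648849+340591=2989440,  q_11=1·121029+15562=136591
→ (2989440, 136591).  Check: 2989440²=8936751513600, 479·136591²=8936751513599, difference 1.

2989440 136591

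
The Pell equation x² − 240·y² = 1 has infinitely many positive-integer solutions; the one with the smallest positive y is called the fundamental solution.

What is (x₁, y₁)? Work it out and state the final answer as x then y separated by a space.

31 2

√240 = [15; 2,30, …], period ℓ=2 (even) → k=1
i=0: a=15 ⇒ p=15, q=1
i=1: a=2 ⇒ p=31, q=2
(x₁, y₁) = (31, 2);  31² − 240·2² = 1 ✓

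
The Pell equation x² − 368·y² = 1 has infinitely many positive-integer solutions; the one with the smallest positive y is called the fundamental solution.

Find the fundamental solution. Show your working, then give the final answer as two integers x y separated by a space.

√368 → a₀=19, period (5,2,5,38); ℓ=4 even so k=3
step 0: (19, 1)  from 19·(1,0) + (0,1)
step 1: (96, 5)  from 5·(19,1) + (1,0)
step 2: (211, 11)  from 2·(96,5) + (19,1)
step 3: (1151, 60)  from 5·(211,11) + (96,5)
(x₁, y₁) = (1151, 60);  1151² − 368·60² = 1 ✓

1151 60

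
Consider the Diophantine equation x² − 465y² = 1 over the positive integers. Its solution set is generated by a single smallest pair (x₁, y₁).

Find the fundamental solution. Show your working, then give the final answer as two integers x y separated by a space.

15871 736

[21; 1,1,3,2,2,2,3,1,1,42] for √465; ℓ=10 ⇒ convergent index 9
a_0=21:  p_0=21·1+0=21,  q_0=21·0+1=1
…
a_5=2:  p_5=2·345+151=841,  q_5=2·16+7=39
a_6=2:  p_6=2·841+345=2027,  q_6=2·39+16=94
…
a_8=1:  p_8=1·6922+2027=8949,  q_8=1·321+94=415
a_9=1:  p_9=1·8949+6922=15871,  q_9=1·415+321=736
(x₁, y₁) = (15871, 736);  15871² − 465·736² = 1 ✓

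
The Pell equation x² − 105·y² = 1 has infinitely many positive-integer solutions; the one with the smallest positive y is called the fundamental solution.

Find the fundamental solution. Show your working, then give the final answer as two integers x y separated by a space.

√105 = [10; 4,20, …], period ℓ=2 (even) → k=1
k=0  a_k=10  p_k/q_k = 10/1
k=1  a_k=4  p_k/q_k = 41/4
(x₁, y₁) = (41, 4);  41² − 105·4² = 1 ✓

41 4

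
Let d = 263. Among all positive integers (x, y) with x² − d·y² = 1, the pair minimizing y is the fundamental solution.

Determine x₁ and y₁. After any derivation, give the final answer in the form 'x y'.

[16; 4,1,1,1,1,15,1,1,1,1,4,32] for √263; ℓ=12 ⇒ convergent index 11
k=0  a_k=16  p_k/q_k = 16/1
…
k=2  a_k=1  p_k/q_k = 81/5
k=3  a_k=1  p_k/q_k = 146/9
k=4  a_k=1  p_k/q_k = 227/14
k=5  a_k=1  p_k/q_k = 373/23
…
k=8  a_k=1  p_k/q_k = 12017/741
k=9  a_k=1  p_k/q_k = 18212/1123
k=10  a_k=1  p_k/q_k = 30229/1864
k=11  a_k=4  p_k/q_k = 139128/8579
(x₁, y₁) = (139128, 8579);  139128² − 263·8579² = 1 ✓

139128 8579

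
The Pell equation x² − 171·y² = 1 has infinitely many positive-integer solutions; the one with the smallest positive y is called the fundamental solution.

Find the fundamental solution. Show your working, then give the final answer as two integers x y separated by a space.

170 13

√171 → a₀=13, period (13,26); ℓ=2 even so k=1
step 0: (13, 1)  from 13·(1,0) + (0,1)
step 1: (170, 13)  from 13·(13,1) + (1,0)
fundamental: x₁=170, y₁=13  (since 28900 − 171·169 = 1)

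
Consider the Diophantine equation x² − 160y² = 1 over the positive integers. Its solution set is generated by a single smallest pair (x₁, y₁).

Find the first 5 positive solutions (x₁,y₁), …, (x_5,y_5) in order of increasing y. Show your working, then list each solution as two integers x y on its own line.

721 57
1039681 82194
1499219281 118523691
2161873163521 170911080228
3117419602578001 246453659165085

√160 = [12; 1,1,1,5,1,1,1,24, …], period ℓ=8 (even) → k=7
step 0: (12, 1)  from 12·(1,0) + (0,1)
…
step 3: (38, 3)  from 1·(25,2) + (13,1)
…
step 5: (253, 20)  from 1·(215,17) + (38,3)
step 6: (468, 37)  from 1·(253,20) + (215,17)
step 7: (721, 57)  from 1·(468,37) + (253,20)
(x₁, y₁) = (721, 57);  721² − 160·57² = 1 ✓
(721+57√160)^2 = 1039681 + 82194√160
(721+57√160)^3 = 1499219281 + 118523691√160
(721+57√160)^4 = 2161873163521 + 170911080228√160
(721+57√160)^5 = 3117419602578001 + 246453659165085√160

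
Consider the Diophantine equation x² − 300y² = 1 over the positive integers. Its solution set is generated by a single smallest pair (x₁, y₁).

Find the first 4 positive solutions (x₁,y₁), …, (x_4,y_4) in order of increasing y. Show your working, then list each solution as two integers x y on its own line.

√300 = [17; 3,8,3,34, …], period ℓ=4 (even) → k=3
a_0=17:  p_0=17·1+0=17,  q_0=17·0+1=1
a_1=3:  p_1=3·17+1=52,  q_1=3·1+0=3
a_2=8:  p_2=8·52+17=433,  q_2=8·3+1=25
a_3=3:  p_3=3·433+52=1351,  q_3=3·25+3=78
→ (1351, 78).  Check: 1351²=1825201, 300·78²=1825200, difference 1.
n=2: (1351,78)∘(1351,78) = (1351·1351+300·78·78, 1351·78+78·1351) = (3650401,210756)
n=3: (3650401,210756)∘(1351,78) = (1351·3650401+300·78·210756, 1351·210756+78·3650401) = (9863382151,569462634)
n=4: (9863382151,569462634)∘(1351,78) = (1351·9863382151+300·78·569462634, 1351·569462634+78·9863382151) = (26650854921601,1538687826312)

1351 78
3650401 210756
9863382151 569462634
26650854921601 1538687826312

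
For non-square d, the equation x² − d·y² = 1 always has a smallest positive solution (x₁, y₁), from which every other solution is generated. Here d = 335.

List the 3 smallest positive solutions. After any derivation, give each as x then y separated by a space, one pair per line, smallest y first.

√335 = [18; 3,3,3,36, …], period ℓ=4 (even) → k=3
i=0: a=18 ⇒ p=18, q=1
…
i=2: a=3 ⇒ p=183, q=10
i=3: a=3 ⇒ p=604, q=33
→ (604, 33).  Check: 604²=364816, 335·33²=364815, difference 1.
(x_2, y_2) = (604·604 + 335·33·33, 604·33 + 33·604) = (729631, 39864)
(x_3, y_3) = (604·729631 + 335·33·39864, 604·39864 + 33·729631) = (881393644, 48155679)

604 33
729631 39864
881393644 48155679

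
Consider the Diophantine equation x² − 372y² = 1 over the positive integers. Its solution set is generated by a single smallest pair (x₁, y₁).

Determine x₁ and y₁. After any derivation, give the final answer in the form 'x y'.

√372 → a₀=19, period (3,2,12,2,3,38); ℓ=6 even so k=5
k=0  a_k=19  p_k/q_k = 19/1
…
k=3  a_k=12  p_k/q_k = 1678/87
k=4  a_k=2  p_k/q_k = 3491/181
k=5  a_k=3  p_k/q_k = 12151/630
→ (12151, 630).  Check: 12151²=147646801, 372·630²=147646800, difference 1.

12151 630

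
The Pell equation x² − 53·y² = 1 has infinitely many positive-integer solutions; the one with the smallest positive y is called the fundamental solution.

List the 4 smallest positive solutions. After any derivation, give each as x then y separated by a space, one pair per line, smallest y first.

√53 → a₀=7, period (3,1,1,3,14); ℓ=5 odd so k=9
a_0=7:  p_0=7·1+0=7,  q_0=7·0+1=1
a_1=3:  p_1=3·7+1=22,  q_1=3·1+0=3
…
a_3=1:  p_3=1·29+22=51,  q_3=1·4+3=7
a_4=3:  p_4=3·51+29=182,  q_4=3·7+4=25
a_5=14:  p_5=14·182+51=2599,  q_5=14·25+7=357
a_6=3:  p_6=3·2599+182=7979,  q_6=3·357+25=1096
…
a_8=1:  p_8=1·10578+7979=18557,  q_8=1·1453+1096=2549
a_9=3:  p_9=3·18557+10578=66249,  q_9=3·2549+1453=9100
fundamental: x₁=66249, y₁=9100  (since 4388930001 − 53·82810000 = 1)
n=2: (66249,9100)∘(66249,9100) = (66249·66249+53·9100·9100, 66249·9100+9100·66249) = (8777860001,1205731800)
n=3: (8777860001,1205731800)∘(66249,9100) = (66249·8777860001+53·9100·1205731800, 66249·1205731800+9100·8777860001) = (1163048894346249,159757052027300)
n=4: (1163048894346249,159757052027300)∘(66249,9100) = (66249·1163048894346249+53·9100·159757052027300, 66249·159757052027300+9100·1163048894346249) = (154101652394311440001,21167489878307463600)

66249 9100
8777860001 1205731800
1163048894346249 159757052027300
154101652394311440001 21167489878307463600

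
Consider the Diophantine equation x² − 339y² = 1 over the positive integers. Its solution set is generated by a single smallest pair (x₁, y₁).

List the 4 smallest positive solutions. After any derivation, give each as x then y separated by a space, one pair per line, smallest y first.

√339 = [18; 2,2,2,1,17,1,2,2,2,36, …], period ℓ=10 (even) → k=9
a_0=18:  p_0=18·1+0=18,  q_0=18·0+1=1
…
a_2=2:  p_2=2·37+18=92,  q_2=2·2+1=5
…
a_6=1:  p_6=1·5542+313=5855,  q_6=1·301+17=318
a_7=2:  p_7=2·5855+5542=17252,  q_7=2·318+301=937
a_8=2:  p_8=2·17252+5855=40359,  q_8=2·937+318=2192
a_9=2:  p_9=2·40359+17252=97970,  q_9=2·2192+937=5321
(x₁, y₁) = (97970, 5321);  97970² − 339·5321² = 1 ✓
n=2: (97970,5321)∘(97970,5321) = (97970·97970+339·5321·5321, 97970·5321+5321·97970) = (19196241799,1042596740)
n=3: (19196241799,1042596740)∘(97970,5321) = (97970·19196241799+339·5321·1042596740, 97970·1042596740+5321·19196241799) = (3761311617998090,204286405230279)
n=4: (3761311617998090,204286405230279)∘(97970,5321) = (97970·3761311617998090+339·5321·204286405230279, 97970·204286405230279+5321·3761311617998090) = (736991398411349512801,40027878239778270520)

97970 5321
19196241799 1042596740
3761311617998090 204286405230279
736991398411349512801 40027878239778270520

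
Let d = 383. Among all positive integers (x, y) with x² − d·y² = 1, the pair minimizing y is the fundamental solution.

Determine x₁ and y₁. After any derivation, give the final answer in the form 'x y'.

√383 → a₀=19, period (1,1,3,19,3,1,1,38); ℓ=8 even so k=7
a_0=19:  p_0=19·1+0=19,  q_0=19·0+1=1
a_1=1:  p_1=1·19+1=20,  q_1=1·1+0=1
…
a_6=1:  p_6=1·8063+2642=10705,  q_6=1·412+135=547
a_7=1:  p_7=1·10705+8063=18768,  q_7=1·547+412=959
→ (18768, 959).  Check: 18768²=352237824, 383·959²=352237823, difference 1.

18768 959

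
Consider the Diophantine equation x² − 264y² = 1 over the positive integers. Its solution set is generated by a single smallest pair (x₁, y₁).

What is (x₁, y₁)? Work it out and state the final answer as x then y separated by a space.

65 4

√264 → a₀=16, period (4,32); ℓ=2 even so k=1
a_0=16:  p_0=16·1+0=16,  q_0=16·0+1=1
a_1=4:  p_1=4·16+1=65,  q_1=4·1+0=4
(x₁, y₁) = (65, 4);  65² − 264·4² = 1 ✓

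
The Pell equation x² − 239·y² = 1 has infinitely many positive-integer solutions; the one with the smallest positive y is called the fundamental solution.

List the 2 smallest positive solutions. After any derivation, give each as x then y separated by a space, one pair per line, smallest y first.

6195120 400729
76759023628799 4965128484960

d=239: √d = [15; 2,5,1,2,4,15,4,2,1,5,2,30] (ℓ=12, even), read p_11/q_11
a_0=15:  p_0=15·1+0=15,  q_0=15·0+1=1
a_1=2:  p_1=2·15+1=31,  q_1=2·1+0=2
…
a_4=2:  p_4=2·201+170=572,  q_4=2·13+11=37
…
a_9=1:  p_9=1·346141+154117=500258,  q_9=1·22390+9969=32359
a_10=5:  p_10=5·500258+346141=2847431,  q_10=5·32359+22390=184185
a_11=2:  p_11=2·2847431+500258=6195120,  q_11=2·184185+32359=400729
→ (6195120, 400729).  Check: 6195120²=38379511814400, 239·400729²=38379511814399, difference 1.
(6195120+400729√239)^2 = 76759023628799 + 4965128484960√239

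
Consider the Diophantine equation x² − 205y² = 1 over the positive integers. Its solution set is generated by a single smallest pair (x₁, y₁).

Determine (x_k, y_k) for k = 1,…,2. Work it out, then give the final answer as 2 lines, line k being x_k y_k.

√205 = [14; 3,6,1,4,1,6,3,28, …], period ℓ=8 (even) → k=7
k=0  a_k=14  p_k/q_k = 14/1
k=1  a_k=3  p_k/q_k = 43/3
…
k=3  a_k=1  p_k/q_k = 315/22
k=4  a_k=4  p_k/q_k = 1532/107
k=5  a_k=1  p_k/q_k = 1847/129
k=6  a_k=6  p_k/q_k = 12614/881
k=7  a_k=3  p_k/q_k = 39689/2772
→ (39689, 2772).  Check: 39689²=1575216721, 205·2772²=1575216720, difference 1.
k=2:  x_2 = 39689·39689+205·2772·2772 = 3150433441,  y_2 = 39689·2772+2772·39689 = 220035816

39689 2772
3150433441 220035816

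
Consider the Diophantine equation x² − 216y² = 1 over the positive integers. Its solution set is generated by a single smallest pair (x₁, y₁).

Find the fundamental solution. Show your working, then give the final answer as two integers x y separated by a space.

[14; 1,2,3,2,1,28] for √216; ℓ=6 ⇒ convergent index 5
i=0: a=14 ⇒ p=14, q=1
i=1: a=1 ⇒ p=15, q=1
i=2: a=2 ⇒ p=44, q=3
…
i=4: a=2 ⇒ p=338, q=23
i=5: a=1 ⇒ p=485, q=33
→ (485, 33).  Check: 485²=235225, 216·33²=235224, difference 1.

485 33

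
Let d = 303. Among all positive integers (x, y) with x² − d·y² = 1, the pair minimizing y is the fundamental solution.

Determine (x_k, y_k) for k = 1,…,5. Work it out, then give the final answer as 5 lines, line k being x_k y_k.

d=303: √d = [17; 2,2,5,2,2,34] (ℓ=6, even), read p_5/q_5
a_0=17:  p_0=17·1+0=17,  q_0=17·0+1=1
a_1=2:  p_1=2·17+1=35,  q_1=2·1+0=2
a_2=2:  p_2=2·35+17=87,  q_2=2·2+1=5
a_3=5:  p_3=5·87+35=470,  q_3=5·5+2=27
a_4=2:  p_4=2·470+87=1027,  q_4=2·27+5=59
a_5=2:  p_5=2·1027+470=2524,  q_5=2·59+27=145
→ (2524, 145).  Check: 2524²=6370576, 303·145²=6370575, difference 1.
(2524+145√303)^2 = 12741151 + 731960√303
(2524+145√303)^3 = 64317327724 + 3694933935√303
(2524+145√303)^4 = 324673857609601 + 18652025771920√303
(2524+145√303)^5 = 1638953568895938124 + 94155422401718225√303

2524 145
12741151 731960
64317327724 3694933935
324673857609601 18652025771920
1638953568895938124 94155422401718225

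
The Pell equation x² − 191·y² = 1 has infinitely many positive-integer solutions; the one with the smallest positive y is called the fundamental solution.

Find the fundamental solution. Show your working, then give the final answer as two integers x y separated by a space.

8994000 650783

d=191: √d = [13; 1,4,1,1,3,…,4,1,26] (ℓ=16, even), read p_15/q_15
k=0  a_k=13  p_k/q_k = 13/1
k=1  a_k=1  p_k/q_k = 14/1
k=2  a_k=4  p_k/q_k = 69/5
…
k=4  a_k=1  p_k/q_k = 152/11
…
k=7  a_k=2  p_k/q_k = 2999/217
k=8  a_k=13  p_k/q_k = 40217/2910
k=9  a_k=2  p_k/q_k = 83433/6037
k=10  a_k=2  p_k/q_k = 207083/14984
k=11  a_k=3  p_k/q_k = 704682/50989
k=12  a_k=1  p_k/q_k = 911765/65973
…
k=14  a_k=4  p_k/q_k = 7377553/533821
k=15  a_k=1  p_k/q_k = 8994000/650783
fundamental: x₁=8994000, y₁=650783  (since 80892036000000 − 191·423518513089 = 1)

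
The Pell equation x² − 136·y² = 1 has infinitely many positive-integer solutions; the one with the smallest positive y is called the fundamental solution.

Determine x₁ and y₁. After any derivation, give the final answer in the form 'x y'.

[11; 1,1,1,22] for √136; ℓ=4 ⇒ convergent index 3
a_0=11:  p_0=11·1+0=11,  q_0=11·0+1=1
…
a_2=1:  p_2=1·12+11=23,  q_2=1·1+1=2
a_3=1:  p_3=1·23+12=35,  q_3=1·2+1=3
(x₁, y₁) = (35, 3);  35² − 136·3² = 1 ✓

35 3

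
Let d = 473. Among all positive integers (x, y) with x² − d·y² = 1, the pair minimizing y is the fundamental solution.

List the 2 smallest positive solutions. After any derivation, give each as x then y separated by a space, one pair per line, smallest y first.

√473 = [21; 1,2,1,42, …], period ℓ=4 (even) → k=3
a_0=21:  p_0=21·1+0=21,  q_0=21·0+1=1
…
a_2=2:  p_2=2·22+21=65,  q_2=2·1+1=3
a_3=1:  p_3=1·65+22=87,  q_3=1·3+1=4
fundamental: x₁=87, y₁=4  (since 7569 − 473·16 = 1)
k=2:  x_2 = 87·87+473·4·4 = 15137,  y_2 = 87·4+4·87 = 696

87 4
15137 696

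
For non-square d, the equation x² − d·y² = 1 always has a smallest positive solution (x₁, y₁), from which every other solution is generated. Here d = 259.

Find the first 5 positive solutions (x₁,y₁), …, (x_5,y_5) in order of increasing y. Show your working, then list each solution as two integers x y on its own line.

847225 52644
1435580401249 89202625800
2432519210895520825 151149389286757356
4121782176900479681520001 256115082676856799248400
6984153809646585277140670173625 433974201841648854097164622644

√259 → a₀=16, period (10,1,2,3,4,3,2,1,10,32); ℓ=10 even so k=9
i=0: a=16 ⇒ p=16, q=1
…
i=2: a=1 ⇒ p=177, q=11
i=3: a=2 ⇒ p=515, q=32
…
i=6: a=3 ⇒ p=23931, q=1487
i=7: a=2 ⇒ p=55265, q=3434
i=8: a=1 ⇒ p=79196, q=4921
i=9: a=10 ⇒ p=847225, q=52644
→ (847225, 52644).  Check: 847225²=717790200625, 259·52644²=717790200624, difference 1.
n=2: (847225,52644)∘(847225,52644) = (847225·847225+259·52644·52644, 847225·52644+52644·847225) = (1435580401249,89202625800)
n=3: (1435580401249,89202625800)∘(847225,52644) = (847225·1435580401249+259·52644·89202625800, 847225·89202625800+52644·1435580401249) = (2432519210895520825,151149389286757356)
n=4: (2432519210895520825,151149389286757356)∘(847225,52644) = (847225·2432519210895520825+259·52644·151149389286757356, 847225·151149389286757356+52644·2432519210895520825) = (4121782176900479681520001,256115082676856799248400)
n=5: (4121782176900479681520001,256115082676856799248400)∘(847225,52644) = (847225·4121782176900479681520001+259·52644·256115082676856799248400, 847225·256115082676856799248400+52644·4121782176900479681520001) = (6984153809646585277140670173625,433974201841648854097164622644)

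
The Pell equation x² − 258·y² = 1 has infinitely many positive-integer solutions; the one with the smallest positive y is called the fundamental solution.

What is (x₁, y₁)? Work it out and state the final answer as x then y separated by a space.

257 16

√258 = [16; 16,32, …], period ℓ=2 (even) → k=1
step 0: (16, 1)  from 16·(1,0) + (0,1)
step 1: (257, 16)  from 16·(16,1) + (1,0)
→ (257, 16).  Check: 257²=66049, 258·16²=66048, difference 1.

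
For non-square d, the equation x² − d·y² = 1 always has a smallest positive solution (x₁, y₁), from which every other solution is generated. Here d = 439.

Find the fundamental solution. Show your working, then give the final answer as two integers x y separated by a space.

[20; 1,19,1,40] for √439; ℓ=4 ⇒ convergent index 3
a_0=20:  p_0=20·1+0=20,  q_0=20·0+1=1
a_1=1:  p_1=1·20+1=21,  q_1=1·1+0=1
a_2=19:  p_2=19·21+20=419,  q_2=19·1+1=20
a_3=1:  p_3=1·419+21=440,  q_3=1·20+1=21
fundamental: x₁=440, y₁=21  (since 193600 − 439·441 = 1)

440 21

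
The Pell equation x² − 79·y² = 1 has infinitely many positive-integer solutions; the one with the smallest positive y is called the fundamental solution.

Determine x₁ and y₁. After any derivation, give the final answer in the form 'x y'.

80 9

d=79: √d = [8; 1,7,1,16] (ℓ=4, even), read p_3/q_3
a_0=8:  p_0=8·1+0=8,  q_0=8·0+1=1
a_1=1:  p_1=1·8+1=9,  q_1=1·1+0=1
a_2=7:  p_2=7·9+8=71,  q_2=7·1+1=8
a_3=1:  p_3=1·71+9=80,  q_3=1·8+1=9
→ (80, 9).  Check: 80²=6400, 79·9²=6399, difference 1.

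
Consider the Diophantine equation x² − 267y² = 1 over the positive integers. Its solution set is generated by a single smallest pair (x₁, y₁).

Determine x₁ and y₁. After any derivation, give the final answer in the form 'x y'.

2402 147

√267 → a₀=16, period (2,1,15,1,2,32); ℓ=6 even so k=5
k=0  a_k=16  p_k/q_k = 16/1
…
k=2  a_k=1  p_k/q_k = 49/3
k=3  a_k=15  p_k/q_k = 768/47
k=4  a_k=1  p_k/q_k = 817/50
k=5  a_k=2  p_k/q_k = 2402/147
(x₁, y₁) = (2402, 147);  2402² − 267·147² = 1 ✓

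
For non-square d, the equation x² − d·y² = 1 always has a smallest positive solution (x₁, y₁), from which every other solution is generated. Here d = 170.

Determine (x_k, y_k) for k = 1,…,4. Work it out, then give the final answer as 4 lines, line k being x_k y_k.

339 26
229841 17628
155831859 11951758
105653770561 8103274296

d=170: √d = [13; 26] (ℓ=1, odd), read p_1/q_1
k=0  a_k=13  p_k/q_k = 13/1
k=1  a_k=26  p_k/q_k = 339/26
→ (339, 26).  Check: 339²=114921, 170·26²=114920, difference 1.
(x_2, y_2) = (339·339 + 170·26·26, 339·26 + 26·339) = (229841, 17628)
(x_3, y_3) = (339·229841 + 170·26·17628, 339·17628 + 26·229841) = (155831859, 11951758)
(x_4, y_4) = (339·155831859 + 170·26·11951758, 339·11951758 + 26·155831859) = (105653770561, 8103274296)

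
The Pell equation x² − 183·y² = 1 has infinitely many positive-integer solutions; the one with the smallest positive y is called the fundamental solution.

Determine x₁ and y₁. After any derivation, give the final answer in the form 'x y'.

[13; 1,1,8,1,1,26] for √183; ℓ=6 ⇒ convergent index 5
i=0: a=13 ⇒ p=13, q=1
…
i=2: a=1 ⇒ p=27, q=2
…
i=4: a=1 ⇒ p=257, q=19
i=5: a=1 ⇒ p=487, q=36
(x₁, y₁) = (487, 36);  487² − 183·36² = 1 ✓

487 36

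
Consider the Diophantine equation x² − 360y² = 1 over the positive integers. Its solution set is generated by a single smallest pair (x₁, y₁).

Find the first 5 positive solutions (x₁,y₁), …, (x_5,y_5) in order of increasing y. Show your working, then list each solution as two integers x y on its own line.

19 1
721 38
27379 1443
1039681 54796
39480499 2080805

d=360: √d = [18; 1,36] (ℓ=2, even), read p_1/q_1
i=0: a=18 ⇒ p=18, q=1
i=1: a=1 ⇒ p=19, q=1
→ (19, 1).  Check: 19²=361, 360·1²=360, difference 1.
(19+1√360)^2 = 721 + 38√360
(19+1√360)^3 = 27379 + 1443√360
(19+1√360)^4 = 1039681 + 54796√360
(19+1√360)^5 = 39480499 + 2080805√360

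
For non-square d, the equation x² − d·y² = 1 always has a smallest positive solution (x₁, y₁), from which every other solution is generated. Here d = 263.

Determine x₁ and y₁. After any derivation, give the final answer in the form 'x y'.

√263 = [16; 4,1,1,1,1,15,1,1,1,1,4,32, …], period ℓ=12 (even) → k=11
step 0: (16, 1)  from 16·(1,0) + (0,1)
step 1: (65, 4)  from 4·(16,1) + (1,0)
…
step 3: (146, 9)  from 1·(81,5) + (65,4)
step 4: (227, 14)  from 1·(146,9) + (81,5)
…
step 10: (30229, 1864)  from 1·(18212,1123) + (12017,741)
step 11: (139128, 8579)  from 4·(30229,1864) + (18212,1123)
fundamental: x₁=139128, y₁=8579  (since 19356600384 − 263·73599241 = 1)

139128 8579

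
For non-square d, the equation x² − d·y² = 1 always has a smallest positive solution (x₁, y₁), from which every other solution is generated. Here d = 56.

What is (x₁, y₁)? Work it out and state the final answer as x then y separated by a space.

15 2

√56 = [7; 2,14, …], period ℓ=2 (even) → k=1
i=0: a=7 ⇒ p=7, q=1
i=1: a=2 ⇒ p=15, q=2
fundamental: x₁=15, y₁=2  (since 225 − 56·4 = 1)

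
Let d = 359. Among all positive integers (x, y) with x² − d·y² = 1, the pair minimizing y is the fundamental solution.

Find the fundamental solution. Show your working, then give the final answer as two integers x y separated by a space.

√359 = [18; 1,17,1,36, …], period ℓ=4 (even) → k=3
i=0: a=18 ⇒ p=18, q=1
i=1: a=1 ⇒ p=19, q=1
i=2: a=17 ⇒ p=341, q=18
i=3: a=1 ⇒ p=360, q=19
→ (360, 19).  Check: 360²=129600, 359·19²=129599, difference 1.

360 19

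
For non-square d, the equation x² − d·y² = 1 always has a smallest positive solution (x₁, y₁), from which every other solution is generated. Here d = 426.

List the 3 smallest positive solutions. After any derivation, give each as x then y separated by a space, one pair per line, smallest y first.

√426 → a₀=20, period (1,1,1,3,2,6,2,3,1,1,1,40); ℓ=12 even so k=11
a_0=20:  p_0=20·1+0=20,  q_0=20·0+1=1
a_1=1:  p_1=1·20+1=21,  q_1=1·1+0=1
a_2=1:  p_2=1·21+20=41,  q_2=1·1+1=2
…
a_6=6:  p_6=6·516+227=3323,  q_6=6·25+11=161
a_7=2:  p_7=2·3323+516=7162,  q_7=2·161+25=347
a_8=3:  p_8=3·7162+3323=24809,  q_8=3·347+161=1202
a_9=1:  p_9=1·24809+7162=31971,  q_9=1·1202+347=1549
a_10=1:  p_10=1·31971+24809=56780,  q_10=1·1549+1202=2751
a_11=1:  p_11=1·56780+31971=88751,  q_11=1·2751+1549=4300
(x₁, y₁) = (88751, 4300);  88751² − 426·4300² = 1 ✓
(x_2, y_2) = (88751·88751 + 426·4300·4300, 88751·4300 + 4300·88751) = (15753480001, 763258600)
(x_3, y_3) = (88751·15753480001 + 426·4300·763258600, 88751·763258600 + 4300·15753480001) = (2796274207048751, 135479928012900)

88751 4300
15753480001 763258600
2796274207048751 135479928012900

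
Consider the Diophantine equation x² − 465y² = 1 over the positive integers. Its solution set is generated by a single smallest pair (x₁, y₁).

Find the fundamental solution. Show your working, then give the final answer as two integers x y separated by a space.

15871 736

[21; 1,1,3,2,2,2,3,1,1,42] for √465; ℓ=10 ⇒ convergent index 9
step 0: (21, 1)  from 21·(1,0) + (0,1)
…
step 2: (43, 2)  from 1·(22,1) + (21,1)
step 3: (151, 7)  from 3·(43,2) + (22,1)
step 4: (345, 16)  from 2·(151,7) + (43,2)
step 5: (841, 39)  from 2·(345,16) + (151,7)
…
step 8: (8949, 415)  from 1·(6922,321) + (2027,94)
step 9: (15871, 736)  from 1·(8949,415) + (6922,321)
fundamental: x₁=15871, y₁=736  (since 251888641 − 465·541696 = 1)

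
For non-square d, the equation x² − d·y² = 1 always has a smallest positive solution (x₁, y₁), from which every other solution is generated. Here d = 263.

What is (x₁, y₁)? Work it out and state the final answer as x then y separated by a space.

[16; 4,1,1,1,1,15,1,1,1,1,4,32] for √263; ℓ=12 ⇒ convergent index 11
k=0  a_k=16  p_k/q_k = 16/1
…
k=3  a_k=1  p_k/q_k = 146/9
…
k=5  a_k=1  p_k/q_k = 373/23
k=6  a_k=15  p_k/q_k = 5822/359
k=7  a_k=1  p_k/q_k = 6195/382
…
k=9  a_k=1  p_k/q_k = 18212/1123
k=10  a_k=1  p_k/q_k = 30229/1864
k=11  a_k=4  p_k/q_k = 139128/8579
→ (139128, 8579).  Check: 139128²=19356600384, 263·8579²=19356600383, difference 1.

139128 8579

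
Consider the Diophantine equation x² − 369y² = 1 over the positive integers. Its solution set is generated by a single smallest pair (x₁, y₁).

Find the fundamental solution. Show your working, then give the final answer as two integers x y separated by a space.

√369 → a₀=19, period (4,1,3,2,7,4,7,2,3,1,4,38); ℓ=12 even so k=11
a_0=19:  p_0=19·1+0=19,  q_0=19·0+1=1
…
a_2=1:  p_2=1·77+19=96,  q_2=1·4+1=5
a_3=3:  p_3=3·96+77=365,  q_3=3·5+4=19
…
a_6=4:  p_6=4·6147+826=25414,  q_6=4·320+43=1323
…
a_8=2:  p_8=2·184045+25414=393504,  q_8=2·9581+1323=20485
…
a_10=1:  p_10=1·1364557+393504=1758061,  q_10=1·71036+20485=91521
a_11=4:  p_11=4·1758061+1364557=8396801,  q_11=4·91521+71036=437120
fundamental: x₁=8396801, y₁=437120  (since 70506267033601 − 369·191073894400 = 1)

8396801 437120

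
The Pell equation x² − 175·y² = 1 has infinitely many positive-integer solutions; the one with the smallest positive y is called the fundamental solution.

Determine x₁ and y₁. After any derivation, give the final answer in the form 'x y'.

2024 153

[13; 4,2,1,2,4,26] for √175; ℓ=6 ⇒ convergent index 5
step 0: (13, 1)  from 13·(1,0) + (0,1)
…
step 2: (119, 9)  from 2·(53,4) + (13,1)
…
step 4: (463, 35)  from 2·(172,13) + (119,9)
step 5: (2024, 153)  from 4·(463,35) + (172,13)
(x₁, y₁) = (2024, 153);  2024² − 175·153² = 1 ✓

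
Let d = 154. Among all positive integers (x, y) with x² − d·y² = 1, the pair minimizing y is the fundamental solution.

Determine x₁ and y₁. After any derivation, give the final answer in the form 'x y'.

√154 = [12; 2,2,3,1,2,1,3,2,2,24, …], period ℓ=10 (even) → k=9
step 0: (12, 1)  from 12·(1,0) + (0,1)
step 1: (25, 2)  from 2·(12,1) + (1,0)
step 2: (62, 5)  from 2·(25,2) + (12,1)
step 3: (211, 17)  from 3·(62,5) + (25,2)
step 4: (273, 22)  from 1·(211,17) + (62,5)
step 5: (757, 61)  from 2·(273,22) + (211,17)
step 6: (1030, 83)  from 1·(757,61) + (273,22)
…
step 8: (8724, 703)  from 2·(3847,310) + (1030,83)
step 9: (21295, 1716)  from 2·(8724,703) + (3847,310)
→ (21295, 1716).  Check: 21295²=453477025, 154·1716²=453477024, difference 1.

21295 1716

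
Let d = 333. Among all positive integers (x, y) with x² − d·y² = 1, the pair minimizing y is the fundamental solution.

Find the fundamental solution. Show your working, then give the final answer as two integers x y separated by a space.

73 4

√333 → a₀=18, period (4,36); ℓ=2 even so k=1
i=0: a=18 ⇒ p=18, q=1
i=1: a=4 ⇒ p=73, q=4
→ (73, 4).  Check: 73²=5329, 333·4²=5328, difference 1.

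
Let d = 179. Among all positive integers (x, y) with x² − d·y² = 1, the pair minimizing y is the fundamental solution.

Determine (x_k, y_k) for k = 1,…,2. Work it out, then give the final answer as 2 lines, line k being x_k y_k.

4190210 313191
35115719688199 2624672120220

d=179: √d = [13; 2,1,1,1,3,…,1,2,26] (ℓ=14, even), read p_13/q_13
step 0: (13, 1)  from 13·(1,0) + (0,1)
…
step 2: (40, 3)  from 1·(27,2) + (13,1)
…
step 5: (388, 29)  from 3·(107,8) + (67,5)
…
step 9: (438125, 32747)  from 3·(137042,10243) + (26999,2018)
step 10: (575167, 42990)  from 1·(438125,32747) + (137042,10243)
…
step 12: (1588459, 118727)  from 1·(1013292,75737) + (575167,42990)
step 13: (4190210, 313191)  from 2·(1588459,118727) + (1013292,75737)
fundamental: x₁=4190210, y₁=313191  (since 17557859844100 − 179·98088602481 = 1)
(x_2, y_2) = (4190210·4190210 + 179·313191·313191, 4190210·313191 + 313191·4190210) = (35115719688199, 2624672120220)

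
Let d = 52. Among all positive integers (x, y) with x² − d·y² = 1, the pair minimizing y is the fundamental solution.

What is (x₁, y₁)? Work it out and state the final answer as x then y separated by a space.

√52 = [7; 4,1,2,1,4,14, …], period ℓ=6 (even) → k=5
k=0  a_k=7  p_k/q_k = 7/1
k=1  a_k=4  p_k/q_k = 29/4
…
k=3  a_k=2  p_k/q_k = 101/14
k=4  a_k=1  p_k/q_k = 137/19
k=5  a_k=4  p_k/q_k = 649/90
→ (649, 90).  Check: 649²=421201, 52·90²=421200, difference 1.

649 90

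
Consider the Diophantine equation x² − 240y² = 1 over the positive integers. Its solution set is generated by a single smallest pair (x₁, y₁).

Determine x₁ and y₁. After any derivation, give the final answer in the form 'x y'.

√240 → a₀=15, period (2,30); ℓ=2 even so k=1
i=0: a=15 ⇒ p=15, q=1
i=1: a=2 ⇒ p=31, q=2
fundamental: x₁=31, y₁=2  (since 961 − 240·4 = 1)

31 2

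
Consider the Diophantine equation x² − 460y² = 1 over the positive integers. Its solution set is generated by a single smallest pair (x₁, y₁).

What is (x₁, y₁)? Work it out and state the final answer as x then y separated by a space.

2535751 118230

√460 = [21; 2,4,3,1,2,10,2,1,3,4,2,42, …], period ℓ=12 (even) → k=11
k=0  a_k=21  p_k/q_k = 21/1
…
k=3  a_k=3  p_k/q_k = 622/29
…
k=7  a_k=2  p_k/q_k = 48922/2281
k=8  a_k=1  p_k/q_k = 72257/3369
…
k=10  a_k=4  p_k/q_k = 1135029/52921
k=11  a_k=2  p_k/q_k = 2535751/118230
→ (2535751, 118230).  Check: 2535751²=6430033134001, 460·118230²=6430033134000, difference 1.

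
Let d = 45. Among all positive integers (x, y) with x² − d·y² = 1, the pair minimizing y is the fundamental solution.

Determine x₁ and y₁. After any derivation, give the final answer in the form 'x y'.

√45 = [6; 1,2,2,2,1,12, …], period ℓ=6 (even) → k=5
k=0  a_k=6  p_k/q_k = 6/1
…
k=2  a_k=2  p_k/q_k = 20/3
k=3  a_k=2  p_k/q_k = 47/7
k=4  a_k=2  p_k/q_k = 114/17
k=5  a_k=1  p_k/q_k = 161/24
(x₁, y₁) = (161, 24);  161² − 45·24² = 1 ✓

161 24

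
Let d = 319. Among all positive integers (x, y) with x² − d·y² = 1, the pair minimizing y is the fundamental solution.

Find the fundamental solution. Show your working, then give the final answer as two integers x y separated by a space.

12901780 722361

[17; 1,6,5,1,4,…,6,1,34] for √319; ℓ=14 ⇒ convergent index 13
i=0: a=17 ⇒ p=17, q=1
i=1: a=1 ⇒ p=18, q=1
i=2: a=6 ⇒ p=125, q=7
…
i=5: a=4 ⇒ p=3715, q=208
i=6: a=3 ⇒ p=11913, q=667
i=7: a=1 ⇒ p=15628, q=875
i=8: a=3 ⇒ p=58797, q=3292
…
i=12: a=6 ⇒ p=11102899, q=621643
i=13: a=1 ⇒ p=12901780, q=722361
→ (12901780, 722361).  Check: 12901780²=166455927168400, 319·722361²=166455927168399, difference 1.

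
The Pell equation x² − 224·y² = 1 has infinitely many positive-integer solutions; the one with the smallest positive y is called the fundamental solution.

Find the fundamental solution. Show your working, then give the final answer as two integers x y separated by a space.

[14; 1,28] for √224; ℓ=2 ⇒ convergent index 1
step 0: (14, 1)  from 14·(1,0) + (0,1)
step 1: (15, 1)  from 1·(14,1) + (1,0)
→ (15, 1).  Check: 15²=225, 224·1²=224, difference 1.

15 1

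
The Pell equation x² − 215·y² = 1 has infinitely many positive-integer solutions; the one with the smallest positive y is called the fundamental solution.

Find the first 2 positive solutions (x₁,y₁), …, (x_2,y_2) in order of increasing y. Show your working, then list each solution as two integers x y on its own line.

44 3
3871 264

√215 = [14; 1,1,1,28, …], period ℓ=4 (even) → k=3
a_0=14:  p_0=14·1+0=14,  q_0=14·0+1=1
…
a_2=1:  p_2=1·15+14=29,  q_2=1·1+1=2
a_3=1:  p_3=1·29+15=44,  q_3=1·2+1=3
fundamental: x₁=44, y₁=3  (since 1936 − 215·9 = 1)
(x_2, y_2) = (44·44 + 215·3·3, 44·3 + 3·44) = (3871, 264)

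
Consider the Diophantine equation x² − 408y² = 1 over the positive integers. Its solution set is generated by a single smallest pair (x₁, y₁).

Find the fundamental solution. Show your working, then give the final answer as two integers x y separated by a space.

101 5

√408 = [20; 5,40, …], period ℓ=2 (even) → k=1
step 0: (20, 1)  from 20·(1,0) + (0,1)
step 1: (101, 5)  from 5·(20,1) + (1,0)
fundamental: x₁=101, y₁=5  (since 10201 − 408·25 = 1)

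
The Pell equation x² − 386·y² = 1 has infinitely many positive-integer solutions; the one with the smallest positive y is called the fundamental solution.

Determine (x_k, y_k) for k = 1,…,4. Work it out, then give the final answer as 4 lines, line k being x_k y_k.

√386 = [19; 1,1,1,4,1,18,1,4,1,1,1,38, …], period ℓ=12 (even) → k=11
step 0: (19, 1)  from 19·(1,0) + (0,1)
…
step 7: (6621, 337)  from 1·(6287,320) + (334,17)
…
step 10: (72163, 3673)  from 1·(39392,2005) + (32771,1668)
step 11: (111555, 5678)  from 1·(72163,3673) + (39392,2005)
fundamental: x₁=111555, y₁=5678  (since 12444518025 − 386·32239684 = 1)
n=2: (111555,5678)∘(111555,5678) = (111555·111555+386·5678·5678, 111555·5678+5678·111555) = (24889036049,1266818580)
n=3: (24889036049,1266818580)∘(111555,5678) = (111555·24889036049+386·5678·1266818580, 111555·1266818580+5678·24889036049) = (5552992832780835,282639893378122)
n=4: (5552992832780835,282639893378122)∘(111555,5678) = (111555·5552992832780835+386·5678·282639893378122, 111555·282639893378122+5678·5552992832780835) = (1238928230896843060801,63059786610325980840)

111555 5678
24889036049 1266818580
5552992832780835 282639893378122
1238928230896843060801 63059786610325980840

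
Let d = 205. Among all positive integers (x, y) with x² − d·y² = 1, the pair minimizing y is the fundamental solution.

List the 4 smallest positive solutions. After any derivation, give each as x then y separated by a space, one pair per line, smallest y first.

[14; 3,6,1,4,1,6,3,28] for √205; ℓ=8 ⇒ convergent index 7
a_0=14:  p_0=14·1+0=14,  q_0=14·0+1=1
a_1=3:  p_1=3·14+1=43,  q_1=3·1+0=3
a_2=6:  p_2=6·43+14=272,  q_2=6·3+1=19
…
a_5=1:  p_5=1·1532+315=1847,  q_5=1·107+22=129
a_6=6:  p_6=6·1847+1532=12614,  q_6=6·129+107=881
a_7=3:  p_7=3·12614+1847=39689,  q_7=3·881+129=2772
(x₁, y₁) = (39689, 2772);  39689² − 205·2772² = 1 ✓
(39689+2772√205)^2 = 3150433441 + 220035816√205
(39689+2772√205)^3 = 250075105640009 + 17466002999676√205
(39689+2772√205)^4 = 19850461732342200961 + 1386416385888245712√205

39689 2772
3150433441 220035816
250075105640009 17466002999676
19850461732342200961 1386416385888245712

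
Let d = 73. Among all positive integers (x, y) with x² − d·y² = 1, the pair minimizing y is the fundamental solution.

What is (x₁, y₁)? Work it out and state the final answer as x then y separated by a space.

√73 → a₀=8, period (1,1,5,5,1,1,16); ℓ=7 odd so k=13
a_0=8:  p_0=8·1+0=8,  q_0=8·0+1=1
…
a_2=1:  p_2=1·9+8=17,  q_2=1·1+1=2
a_3=5:  p_3=5·17+9=94,  q_3=5·2+1=11
…
a_5=1:  p_5=1·487+94=581,  q_5=1·57+11=68
a_6=1:  p_6=1·581+487=1068,  q_6=1·68+57=125
…
a_8=1:  p_8=1·17669+1068=18737,  q_8=1·2068+125=2193
a_9=1:  p_9=1·18737+17669=36406,  q_9=1·2193+2068=4261
a_10=5:  p_10=5·36406+18737=200767,  q_10=5·4261+2193=23498
a_11=5:  p_11=5·200767+36406=1040241,  q_11=5·23498+4261=121751
a_12=1:  p_12=1·1040241+200767=1241008,  q_12=1·121751+23498=145249
a_13=1:  p_13=1·1241008+1040241=2281249,  q_13=1·145249+121751=267000
→ (2281249, 267000).  Check: 2281249²=5204097000001, 73·267000²=5204097000000, difference 1.

2281249 267000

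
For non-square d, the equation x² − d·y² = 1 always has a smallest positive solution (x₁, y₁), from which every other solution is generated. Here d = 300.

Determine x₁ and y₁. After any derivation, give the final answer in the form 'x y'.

1351 78

√300 = [17; 3,8,3,34, …], period ℓ=4 (even) → k=3
k=0  a_k=17  p_k/q_k = 17/1
k=1  a_k=3  p_k/q_k = 52/3
k=2  a_k=8  p_k/q_k = 433/25
k=3  a_k=3  p_k/q_k = 1351/78
fundamental: x₁=1351, y₁=78  (since 1825201 − 300·6084 = 1)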